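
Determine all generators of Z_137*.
There are φ(136) = 64 primitive roots mod 137: {3, 5, 6, 12, 13, 20, 21, 23, 24, 26, 27, 29, 31, 33, 35, 40, 42, 43, 45, 46, 47, 48, 51, 52, 53, 54, 55, 57, 58, 62, 66, 67, 70, 71, 75, 79, 80, 82, 83, 84, 85, 86, 89, 90, 91, 92, 94, 95, 97, 102, 104, 106, 108, 110, 111, 113, 114, 116, 117, 124, 125, 131, 132, 134}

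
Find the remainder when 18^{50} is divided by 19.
By Fermat: 18^{18} ≡ 1 mod 19. 50 = 2×18 + 14. So 18^{50} ≡ 18^{14} ≡ 1 mod 19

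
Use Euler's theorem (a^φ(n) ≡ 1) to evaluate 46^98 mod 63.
By Euler: 46^{36} ≡ 1 mod 63 since gcd(46, 63) = 1. 98 = 2×36 + 26. So 46^{98} ≡ 46^{26} ≡ 37 mod 63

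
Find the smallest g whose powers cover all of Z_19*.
g = 2. Powers: [2, 4, 8, 16, 13, 7, 14, 9, 18, 17, ...] generates all 18 non-zero residues.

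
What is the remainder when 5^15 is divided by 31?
By repeated squaring mod 31: 5^{1}≡5, 5^{2}≡25, 5^{4}≡5, 5^{8}≡25. Then 5^{15} = 5^{8+4+2+1} ≡ 25 × 5 × 25 × 5 ≡ 1 mod 31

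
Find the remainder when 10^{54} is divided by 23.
By Fermat: 10^{22} ≡ 1 (mod 23). 54 = 2×22 + 10. So 10^{54} ≡ 10^{10} ≡ 16 (mod 23)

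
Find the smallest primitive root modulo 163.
g = 2. Powers: [2, 4, 8, 16, 32, 64, 128, 93, 23, 46, ...] generates all 162 non-zero residues.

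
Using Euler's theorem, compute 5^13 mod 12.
By Euler: 5^{4} ≡ 1 mod 12 since gcd(5, 12) = 1. 13 = 3×4 + 1. So 5^{13} ≡ 5^{1} ≡ 5 mod 12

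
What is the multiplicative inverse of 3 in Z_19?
Since 19 is prime, by Fermat 3^(-1) ≡ 3^{17} ≡ 13 (mod 19). Verify: 3 × 13 = 39 ≡ 1 (mod 19)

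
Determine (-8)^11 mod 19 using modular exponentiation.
By repeated squaring (mod 19): (-8)^{1}≡11, (-8)^{2}≡7, (-8)^{4}≡11, (-8)^{8}≡7. Then (-8)^{11} = (-8)^{8+2+1} ≡ 7 × 7 × 11 ≡ 7 (mod 19)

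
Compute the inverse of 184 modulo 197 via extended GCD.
Extended GCD: 184(-91) + 197(85) = 1. So 184^(-1) ≡ -91 ≡ 106 (mod 197). Verify: 184 × 106 = 19504 ≡ 1 (mod 197)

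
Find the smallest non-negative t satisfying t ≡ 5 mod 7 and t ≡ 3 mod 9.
M = 7 × 9 = 63. M₁ = 9, y₁ ≡ 4 mod 7. M₂ = 7, y₂ ≡ 4 mod 9. t = 5×9×4 + 3×7×4 ≡ 12 mod 63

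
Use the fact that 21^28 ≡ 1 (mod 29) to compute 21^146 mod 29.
By Fermat: 21^{28} ≡ 1 (mod 29). 146 = 5×28 + 6. So 21^{146} ≡ 21^{6} ≡ 13 (mod 29)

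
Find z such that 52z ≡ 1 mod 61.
Since 61 is prime, by Fermat 52^(-1) ≡ 52^{59} ≡ 27 mod 61. Verify: 52 × 27 = 1404 ≡ 1 mod 61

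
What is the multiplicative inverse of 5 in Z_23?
Since 23 is prime, by Fermat 5^(-1) ≡ 5^{21} ≡ 14 mod 23. Verify: 5 × 14 = 70 ≡ 1 mod 23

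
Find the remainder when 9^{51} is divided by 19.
By Fermat: 9^{18} ≡ 1 mod 19. 51 = 2×18 + 15. So 9^{51} ≡ 9^{15} ≡ 11 mod 19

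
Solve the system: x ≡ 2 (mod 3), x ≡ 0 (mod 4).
M = 3 × 4 = 12. M₁ = 4, y₁ ≡ 1 (mod 3). M₂ = 3, y₂ ≡ 3 (mod 4). x = 2×4×1 + 0×3×3 ≡ 8 (mod 12)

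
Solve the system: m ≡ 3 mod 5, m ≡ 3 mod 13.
M = 5 × 13 = 65. M₁ = 13, y₁ ≡ 2 mod 5. M₂ = 5, y₂ ≡ 8 mod 13. m = 3×13×2 + 3×5×8 ≡ 3 mod 65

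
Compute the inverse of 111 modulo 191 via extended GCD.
Extended GCD: 111(74) + 191(-43) = 1. So 111^(-1) ≡ 74 mod 191. Verify: 111 × 74 = 8214 ≡ 1 mod 191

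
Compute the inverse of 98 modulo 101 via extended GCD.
Extended GCD: 98(-34) + 101(33) = 1. So 98^(-1) ≡ -34 ≡ 67 mod 101. Verify: 98 × 67 = 6566 ≡ 1 mod 101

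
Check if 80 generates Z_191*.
80^{95} ≡ 1 mod 191 and 95 < 190, so ord_191(80) = 95 ≠ 190 and 80 is not a primitive root.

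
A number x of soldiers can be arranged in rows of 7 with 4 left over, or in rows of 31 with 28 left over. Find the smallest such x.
M = 7 × 31 = 217. M₁ = 31, y₁ ≡ 5 mod 7. M₂ = 7, y₂ ≡ 9 mod 31. x = 4×31×5 + 28×7×9 ≡ 214 mod 217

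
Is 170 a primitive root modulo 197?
ord_197(170) divides 196. For each prime q|196: 170^{98}≡196, 170^{28}≡164, none ≡ 1. So 170 has order 196 and is a primitive root mod 197.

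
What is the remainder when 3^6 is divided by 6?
By repeated squaring mod 6: 3^{1}≡3, 3^{2}≡3, 3^{4}≡3. Then 3^{6} = 3^{4+2} ≡ 3 × 3 ≡ 3 mod 6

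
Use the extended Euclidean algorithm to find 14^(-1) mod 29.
Extended GCD: 14(-2) + 29(1) = 1. So 14^(-1) ≡ -2 ≡ 27 mod 29. Verify: 14 × 27 = 378 ≡ 1 mod 29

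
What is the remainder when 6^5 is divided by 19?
By repeated squaring mod 19: 6^{1}≡6, 6^{2}≡17, 6^{4}≡4. Then 6^{5} = 6^{4+1} ≡ 4 × 6 ≡ 5 mod 19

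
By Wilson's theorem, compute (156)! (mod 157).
By Wilson's theorem, (156)! ≡ -1 ≡ 156 (mod 157)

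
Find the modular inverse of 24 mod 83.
Since 83 is prime, by Fermat 24^(-1) ≡ 24^{81} ≡ 45 (mod 83). Verify: 24 × 45 = 1080 ≡ 1 (mod 83)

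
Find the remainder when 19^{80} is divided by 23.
By Fermat: 19^{22} ≡ 1 mod 23. 80 = 3×22 + 14. So 19^{80} ≡ 19^{14} ≡ 18 mod 23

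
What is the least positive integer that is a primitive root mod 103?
g = 5. Powers: [5, 25, 22, 7, 35, 72, ...] generates all 102 non-zero residues.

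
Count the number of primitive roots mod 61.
Number of primitive roots mod 61 = φ(p-1) = φ(60) = 16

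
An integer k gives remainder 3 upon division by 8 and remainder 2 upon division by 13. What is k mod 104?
M = 8 × 13 = 104. M₁ = 13, y₁ ≡ 5 mod 8. M₂ = 8, y₂ ≡ 5 mod 13. k = 3×13×5 + 2×8×5 ≡ 67 mod 104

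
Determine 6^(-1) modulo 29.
Since 29 is prime, by Fermat 6^(-1) ≡ 6^{27} ≡ 5 mod 29. Verify: 6 × 5 = 30 ≡ 1 mod 29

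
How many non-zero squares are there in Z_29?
Exactly half the non-zero residues mod a prime are QRs: (29-1)/2 = 14.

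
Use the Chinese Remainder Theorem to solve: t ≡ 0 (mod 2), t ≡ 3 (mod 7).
M = 2 × 7 = 14. M₁ = 7, y₁ ≡ 1 (mod 2). M₂ = 2, y₂ ≡ 4 (mod 7). t = 0×7×1 + 3×2×4 ≡ 10 (mod 14)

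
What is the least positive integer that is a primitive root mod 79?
g = 3. Powers: [3, 9, 27, 2, 6, 18, 54, 4, ...] generates all 78 non-zero residues.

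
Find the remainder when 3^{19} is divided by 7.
By Fermat: 3^{6} ≡ 1 (mod 7). 19 = 3×6 + 1. So 3^{19} ≡ 3^{1} ≡ 3 (mod 7)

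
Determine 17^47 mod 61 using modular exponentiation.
By repeated squaring (mod 61): 17^{1}≡17, 17^{2}≡45, 17^{4}≡12, 17^{8}≡22, 17^{16}≡57, 17^{32}≡16. Then 17^{47} = 17^{32+8+4+2+1} ≡ 16 × 22 × 12 × 45 × 17 ≡ 7 (mod 61)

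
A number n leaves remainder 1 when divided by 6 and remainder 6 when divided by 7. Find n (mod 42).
M = 6 × 7 = 42. M₁ = 7, y₁ ≡ 1 (mod 6). M₂ = 6, y₂ ≡ 6 (mod 7). n = 1×7×1 + 6×6×6 ≡ 13 (mod 42)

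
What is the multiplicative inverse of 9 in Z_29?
Since 29 is prime, by Fermat 9^(-1) ≡ 9^{27} ≡ 13 (mod 29). Verify: 9 × 13 = 117 ≡ 1 (mod 29)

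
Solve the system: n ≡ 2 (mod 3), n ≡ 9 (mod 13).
M = 3 × 13 = 39. M₁ = 13, y₁ ≡ 1 (mod 3). M₂ = 3, y₂ ≡ 9 (mod 13). n = 2×13×1 + 9×3×9 ≡ 35 (mod 39)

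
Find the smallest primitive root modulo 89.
g = 3. For each prime q|88: 3^{44}≡88, 3^{8}≡64, none ≡ 1, so ord_89(3) = 88 and 3 is a primitive root.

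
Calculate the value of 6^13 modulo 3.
By repeated squaring mod 3: 6^{1}≡0, 6^{2}≡0, 6^{4}≡0, 6^{8}≡0. Then 6^{13} = 6^{8+4+1} ≡ 0 × 0 × 0 ≡ 0 mod 3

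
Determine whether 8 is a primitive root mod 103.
8^{17} ≡ 1 mod 103 and 17 < 102, so ord_103(8) = 17 ≠ 102 and 8 is not a primitive root.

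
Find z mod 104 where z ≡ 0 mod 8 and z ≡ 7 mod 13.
M = 8 × 13 = 104. M₁ = 13, y₁ ≡ 5 mod 8. M₂ = 8, y₂ ≡ 5 mod 13. z = 0×13×5 + 7×8×5 ≡ 72 mod 104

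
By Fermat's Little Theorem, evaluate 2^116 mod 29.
By Fermat: 2^{28} ≡ 1 (mod 29). 116 = 4×28 + 4. So 2^{116} ≡ 2^{4} ≡ 16 (mod 29)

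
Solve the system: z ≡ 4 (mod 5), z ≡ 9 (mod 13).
M = 5 × 13 = 65. M₁ = 13, y₁ ≡ 2 (mod 5). M₂ = 5, y₂ ≡ 8 (mod 13). z = 4×13×2 + 9×5×8 ≡ 9 (mod 65)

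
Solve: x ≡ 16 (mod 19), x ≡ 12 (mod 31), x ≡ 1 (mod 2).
M = 19 × 31 × 2 = 1178. M₁ = 62, y₁ ≡ 4 (mod 19). M₂ = 38, y₂ ≡ 9 (mod 31). M₃ = 589, y₃ ≡ 1 (mod 2). x = 16×62×4 + 12×38×9 + 1×589×1 ≡ 415 (mod 1178)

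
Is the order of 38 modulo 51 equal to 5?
Powers of 38 mod 51: 38^1≡38, 38^2≡16, 38^3≡47, 38^4≡1. Already 38^4≡1, so the order is 4 < 5. No, the actual order is 4.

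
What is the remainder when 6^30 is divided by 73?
By repeated squaring mod 73: 6^{1}≡6, 6^{2}≡36, 6^{4}≡55, 6^{8}≡32, 6^{16}≡2. Then 6^{30} = 6^{16+8+4+2} ≡ 2 × 32 × 55 × 36 ≡ 65 mod 73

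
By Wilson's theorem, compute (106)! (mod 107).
By Wilson's theorem, (106)! ≡ -1 ≡ 106 (mod 107)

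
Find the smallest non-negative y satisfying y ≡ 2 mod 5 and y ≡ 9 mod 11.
M = 5 × 11 = 55. M₁ = 11, y₁ ≡ 1 mod 5. M₂ = 5, y₂ ≡ 9 mod 11. y = 2×11×1 + 9×5×9 ≡ 42 mod 55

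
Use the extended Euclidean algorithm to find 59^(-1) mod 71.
Extended GCD: 59(-6) + 71(5) = 1. So 59^(-1) ≡ -6 ≡ 65 mod 71. Verify: 59 × 65 = 3835 ≡ 1 mod 71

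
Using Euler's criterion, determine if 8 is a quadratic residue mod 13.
By Euler's criterion: 8^{6} ≡ 12 (mod 13). Since this equals -1 (≡ 12), 8 is not a QR.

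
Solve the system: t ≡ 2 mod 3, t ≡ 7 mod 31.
M = 3 × 31 = 93. M₁ = 31, y₁ ≡ 1 mod 3. M₂ = 3, y₂ ≡ 21 mod 31. t = 2×31×1 + 7×3×21 ≡ 38 mod 93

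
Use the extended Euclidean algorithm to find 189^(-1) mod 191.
Extended GCD: 189(95) + 191(-94) = 1. So 189^(-1) ≡ 95 mod 191. Verify: 189 × 95 = 17955 ≡ 1 mod 191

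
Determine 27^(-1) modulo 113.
Since 113 is prime, by Fermat 27^(-1) ≡ 27^{111} ≡ 67 (mod 113). Verify: 27 × 67 = 1809 ≡ 1 (mod 113)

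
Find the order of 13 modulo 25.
Powers of 13 mod 25: 13^1≡13, 13^2≡19, 13^3≡22, 13^4≡11, 13^5≡18, 13^6≡9, 13^7≡17, 13^8≡21, 13^9≡23, 13^10≡24, 13^11≡12, 13^12≡6, 13^13≡3, 13^14≡14, 13^15≡7, 13^16≡16, 13^17≡8, 13^18≡4, 13^19≡2, 13^20≡1. Order = 20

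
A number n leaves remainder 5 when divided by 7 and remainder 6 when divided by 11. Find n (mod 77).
M = 7 × 11 = 77. M₁ = 11, y₁ ≡ 2 (mod 7). M₂ = 7, y₂ ≡ 8 (mod 11). n = 5×11×2 + 6×7×8 ≡ 61 (mod 77)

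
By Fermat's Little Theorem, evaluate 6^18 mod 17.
By Fermat: 6^{16} ≡ 1 (mod 17). So 6^{18} = 6^{16} · 6^{2} ≡ 6^{2} ≡ 2 (mod 17)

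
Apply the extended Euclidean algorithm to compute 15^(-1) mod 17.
Extended GCD: 15(8) + 17(-7) = 1. So 15^(-1) ≡ 8 mod 17. Verify: 15 × 8 = 120 ≡ 1 mod 17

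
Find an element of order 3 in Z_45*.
16 has order 3 mod 45 since 16^{3} ≡ 1 mod 45 and no smaller power works.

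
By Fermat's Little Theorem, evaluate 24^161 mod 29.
By Fermat: 24^{28} ≡ 1 mod 29. 161 = 5×28 + 21. So 24^{161} ≡ 24^{21} ≡ 1 mod 29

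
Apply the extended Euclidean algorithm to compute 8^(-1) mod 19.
Extended GCD: 8(-7) + 19(3) = 1. So 8^(-1) ≡ -7 ≡ 12 (mod 19). Verify: 8 × 12 = 96 ≡ 1 (mod 19)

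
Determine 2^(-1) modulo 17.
Since 17 is prime, by Fermat 2^(-1) ≡ 2^{15} ≡ 9 mod 17. Verify: 2 × 9 = 18 ≡ 1 mod 17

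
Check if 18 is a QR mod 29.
By Euler's criterion: 18^{14} ≡ 28 mod 29. Since this equals -1 (≡ 28), 18 is not a QR.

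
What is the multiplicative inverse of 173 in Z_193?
Since 193 is prime, by Fermat 173^(-1) ≡ 173^{191} ≡ 164 (mod 193). Verify: 173 × 164 = 28372 ≡ 1 (mod 193)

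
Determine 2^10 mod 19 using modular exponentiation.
By repeated squaring mod 19: 2^{1}≡2, 2^{2}≡4, 2^{4}≡16, 2^{8}≡9. Then 2^{10} = 2^{8+2} ≡ 9 × 4 ≡ 17 mod 19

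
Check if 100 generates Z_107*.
100^{53} ≡ 1 mod 107 and 53 < 106, so ord_107(100) = 53 ≠ 106 and 100 is not a primitive root.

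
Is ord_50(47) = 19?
Powers of 47 mod 50: 47^1≡47, 47^2≡9, 47^3≡23, 47^4≡31, 47^5≡7, 47^6≡29, 47^7≡13, 47^8≡11, 47^9≡17, 47^10≡49, 47^11≡3, 47^12≡41, 47^13≡27, 47^14≡19, 47^15≡43, 47^16≡21, 47^17≡37, 47^18≡39, 47^19≡33, 47^20≡1. 47^19≡33≢1, so ord ≠ 19. No, the actual order is 20.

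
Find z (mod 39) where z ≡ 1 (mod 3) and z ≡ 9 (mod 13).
M = 3 × 13 = 39. M₁ = 13, y₁ ≡ 1 (mod 3). M₂ = 3, y₂ ≡ 9 (mod 13). z = 1×13×1 + 9×3×9 ≡ 22 (mod 39)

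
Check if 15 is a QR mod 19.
By Euler's criterion: 15^{9} ≡ 18 (mod 19). Since this equals -1 (≡ 18), 15 is not a QR.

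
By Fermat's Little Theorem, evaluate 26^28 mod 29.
By Fermat's Little Theorem, 26^{28} ≡ 1 mod 29 since 29 is prime and gcd(26, 29) = 1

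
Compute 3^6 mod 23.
By repeated squaring mod 23: 3^{1}≡3, 3^{2}≡9, 3^{4}≡12. Then 3^{6} = 3^{4+2} ≡ 12 × 9 ≡ 16 mod 23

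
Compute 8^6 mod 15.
By repeated squaring mod 15: 8^{1}≡8, 8^{2}≡4, 8^{4}≡1. Then 8^{6} = 8^{4+2} ≡ 1 × 4 ≡ 4 mod 15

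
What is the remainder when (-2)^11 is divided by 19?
By repeated squaring (mod 19): (-2)^{1}≡17, (-2)^{2}≡4, (-2)^{4}≡16, (-2)^{8}≡9. Then (-2)^{11} = (-2)^{8+2+1} ≡ 9 × 4 × 17 ≡ 4 (mod 19)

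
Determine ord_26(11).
Powers of 11 mod 26: 11^1≡11, 11^2≡17, 11^3≡5, 11^4≡3, 11^5≡7, 11^6≡25, 11^7≡15, 11^8≡9, 11^9≡21, 11^10≡23, 11^11≡19, 11^12≡1. Order = 12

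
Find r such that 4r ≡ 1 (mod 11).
Since 11 is prime, by Fermat 4^(-1) ≡ 4^{9} ≡ 3 (mod 11). Verify: 4 × 3 = 12 ≡ 1 (mod 11)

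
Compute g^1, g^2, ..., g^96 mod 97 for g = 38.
38^1, 38^2, ..., 38^{96} mod 97: [38, 86, 67, 24, 39, 27, 56, 91, 63, 66, 83, 50, 57, 32, 52, 36, 10, 89, 84, 88, 46, 2, 76, 75, 37, 48, 78, 54, 15, 85, 29, 35, 69, 3, 17, 64, 7, 72, 20, 81, 71, 79, 92, 4, 55, 53, 74, 96, 59, 11, 30, 73, 58, 70, 41, 6, 34, 31, 14, 47, 40, 65, 45, 61, 87, 8, 13, 9, 51, 95, 21, 22, 60, 49, 19, 43, 82, 12, 68, 62, 28, 94, 80, 33, 90, 25, 77, 16, 26, 18, 5, 93, 42, 44, 23, 1]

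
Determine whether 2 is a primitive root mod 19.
ord_19(2) divides 18. For each prime q|18: 2^{9}≡18, 2^{6}≡7, none ≡ 1. So 2 has order 18 and is a primitive root mod 19.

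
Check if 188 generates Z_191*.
ord_191(188) divides 190. For each prime q|190: 188^{95}≡190, 188^{38}≡39, 188^{10}≡30, none ≡ 1. So 188 has order 190 and is a primitive root mod 191.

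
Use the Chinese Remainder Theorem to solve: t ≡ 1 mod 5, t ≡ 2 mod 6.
M = 5 × 6 = 30. M₁ = 6, y₁ ≡ 1 mod 5. M₂ = 5, y₂ ≡ 5 mod 6. t = 1×6×1 + 2×5×5 ≡ 26 mod 30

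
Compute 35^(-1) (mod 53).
Since 53 is prime, by Fermat 35^(-1) ≡ 35^{51} ≡ 50 (mod 53). Verify: 35 × 50 = 1750 ≡ 1 (mod 53)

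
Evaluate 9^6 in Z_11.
By repeated squaring (mod 11): 9^{1}≡9, 9^{2}≡4, 9^{4}≡5. Then 9^{6} = 9^{4+2} ≡ 5 × 4 ≡ 9 (mod 11)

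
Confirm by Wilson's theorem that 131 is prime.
(130)! mod 131 = 130. Since this equals -1 (mod 131), Wilson confirms 131 is prime.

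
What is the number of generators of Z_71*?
A prime p has φ(p-1) primitive roots; here φ(70) = 24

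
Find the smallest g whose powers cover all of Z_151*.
g = 6. For each prime q|150: 6^{75}≡150, 6^{50}≡32, 6^{30}≡59, none ≡ 1, so ord_151(6) = 150 and 6 is a primitive root.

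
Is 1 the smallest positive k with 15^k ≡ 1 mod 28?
Powers of 15 mod 28: 15^1≡15, 15^2≡1. 15^1≡15≢1, so ord ≠ 1. No, the actual order is 2.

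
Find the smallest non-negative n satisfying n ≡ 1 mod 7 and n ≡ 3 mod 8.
M = 7 × 8 = 56. M₁ = 8, y₁ ≡ 1 mod 7. M₂ = 7, y₂ ≡ 7 mod 8. n = 1×8×1 + 3×7×7 ≡ 43 mod 56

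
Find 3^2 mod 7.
3^{2} = 9 ≡ 2 mod 7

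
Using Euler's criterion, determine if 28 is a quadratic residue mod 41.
By Euler's criterion: 28^{20} ≡ 40 mod 41. Since this equals -1 (≡ 40), 28 is not a QR.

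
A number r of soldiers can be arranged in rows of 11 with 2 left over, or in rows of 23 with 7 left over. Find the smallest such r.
M = 11 × 23 = 253. M₁ = 23, y₁ ≡ 1 mod 11. M₂ = 11, y₂ ≡ 21 mod 23. r = 2×23×1 + 7×11×21 ≡ 145 mod 253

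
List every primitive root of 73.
There are φ(72) = 24 primitive roots mod 73: {5, 11, 13, 14, 15, 20, 26, 28, 29, 31, 33, 34, 39, 40, 42, 44, 45, 47, 53, 58, 59, 60, 62, 68}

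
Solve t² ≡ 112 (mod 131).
The square roots of 112 mod 131 are 80 and 51. Verify: 80² = 6400 ≡ 112 (mod 131)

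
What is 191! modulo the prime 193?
(192)! = (191)! × (192) ≡ -1 mod 193. So (191)! ≡ -1 × (192)^(-1) ≡ (-1)×(-1) = 1 mod 193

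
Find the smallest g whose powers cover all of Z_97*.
g = 5. For each prime q|96: 5^{48}≡96, 5^{32}≡35, none ≡ 1, so ord_97(5) = 96 and 5 is a primitive root.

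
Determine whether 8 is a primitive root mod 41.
8^{20} ≡ 1 mod 41 and 20 < 40, so ord_41(8) = 20 ≠ 40 and 8 is not a primitive root.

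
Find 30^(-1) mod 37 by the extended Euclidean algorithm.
Extended GCD: 30(-16) + 37(13) = 1. So 30^(-1) ≡ -16 ≡ 21 mod 37. Verify: 30 × 21 = 630 ≡ 1 mod 37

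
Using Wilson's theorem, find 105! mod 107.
(106)! = (105)! × (106) ≡ -1 mod 107. So (105)! ≡ -1 × (106)^(-1) ≡ (-1)×(-1) = 1 mod 107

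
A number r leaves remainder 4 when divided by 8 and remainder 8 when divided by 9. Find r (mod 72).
M = 8 × 9 = 72. M₁ = 9, y₁ ≡ 1 (mod 8). M₂ = 8, y₂ ≡ 8 (mod 9). r = 4×9×1 + 8×8×8 ≡ 44 (mod 72)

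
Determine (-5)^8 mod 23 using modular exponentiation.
By repeated squaring mod 23: (-5)^{1}≡18, (-5)^{2}≡2, (-5)^{4}≡4, (-5)^{8}≡16. So (-5)^{8} ≡ 16 mod 23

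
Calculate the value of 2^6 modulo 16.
By repeated squaring mod 16: 2^{1}≡2, 2^{2}≡4, 2^{4}≡0. Then 2^{6} = 2^{4+2} ≡ 0 × 4 ≡ 0 mod 16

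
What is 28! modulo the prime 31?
(30)! = (28)! × (29) × (30) ≡ -1 (mod 31). So (28)! ≡ -1 × [(30)(29)]^(-1) ≡ 15 (mod 31)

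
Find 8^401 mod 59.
Using Fermat: 8^{58} ≡ 1 mod 59. 401 ≡ 53 mod 58. So 8^{401} ≡ 8^{53} ≡ 18 mod 59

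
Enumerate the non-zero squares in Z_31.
Squares in Z_31*: {1, 2, 4, 5, 7, 8, 9, 10, 14, 16, 18, 19, 20, 25, 28}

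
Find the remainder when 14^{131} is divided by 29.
By Fermat: 14^{28} ≡ 1 mod 29. 131 = 4×28 + 19. So 14^{131} ≡ 14^{19} ≡ 10 mod 29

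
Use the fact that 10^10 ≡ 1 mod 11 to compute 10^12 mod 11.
By Fermat: 10^{10} ≡ 1 mod 11. So 10^{12} = 10^{10} · 10^{2} ≡ 10^{2} ≡ 1 mod 11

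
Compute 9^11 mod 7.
Using Fermat: 9^{6} ≡ 1 (mod 7). 11 ≡ 5 (mod 6). So 9^{11} ≡ 9^{5} ≡ 4 (mod 7)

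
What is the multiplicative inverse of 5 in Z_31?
Since 31 is prime, by Fermat 5^(-1) ≡ 5^{29} ≡ 25 (mod 31). Verify: 5 × 25 = 125 ≡ 1 (mod 31)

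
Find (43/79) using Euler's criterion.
(43/79) = 43^{39} mod 79 = -1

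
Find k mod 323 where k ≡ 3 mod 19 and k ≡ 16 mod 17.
M = 19 × 17 = 323. M₁ = 17, y₁ ≡ 9 mod 19. M₂ = 19, y₂ ≡ 9 mod 17. k = 3×17×9 + 16×19×9 ≡ 288 mod 323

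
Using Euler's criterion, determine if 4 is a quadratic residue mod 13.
By Euler's criterion: 4^{6} ≡ 1 (mod 13). Since this equals 1, 4 is a QR.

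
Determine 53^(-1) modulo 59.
Since 59 is prime, by Fermat 53^(-1) ≡ 53^{57} ≡ 49 mod 59. Verify: 53 × 49 = 2597 ≡ 1 mod 59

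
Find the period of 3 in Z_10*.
Powers of 3 mod 10: 3^1≡3, 3^2≡9, 3^3≡7, 3^4≡1. Order = 4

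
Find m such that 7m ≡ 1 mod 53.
Since 53 is prime, by Fermat 7^(-1) ≡ 7^{51} ≡ 38 mod 53. Verify: 7 × 38 = 266 ≡ 1 mod 53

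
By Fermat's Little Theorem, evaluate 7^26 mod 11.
By Fermat: 7^{10} ≡ 1 mod 11. 26 = 2×10 + 6. So 7^{26} ≡ 7^{6} ≡ 4 mod 11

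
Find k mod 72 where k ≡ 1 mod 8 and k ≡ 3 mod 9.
M = 8 × 9 = 72. M₁ = 9, y₁ ≡ 1 mod 8. M₂ = 8, y₂ ≡ 8 mod 9. k = 1×9×1 + 3×8×8 ≡ 57 mod 72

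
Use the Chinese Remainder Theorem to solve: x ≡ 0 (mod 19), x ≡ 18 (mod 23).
M = 19 × 23 = 437. M₁ = 23, y₁ ≡ 5 (mod 19). M₂ = 19, y₂ ≡ 17 (mod 23). x = 0×23×5 + 18×19×17 ≡ 133 (mod 437)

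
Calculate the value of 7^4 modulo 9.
7^{4} = 2401 ≡ 7 (mod 9)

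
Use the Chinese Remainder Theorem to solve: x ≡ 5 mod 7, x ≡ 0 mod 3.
M = 7 × 3 = 21. M₁ = 3, y₁ ≡ 5 mod 7. M₂ = 7, y₂ ≡ 1 mod 3. x = 5×3×5 + 0×7×1 ≡ 12 mod 21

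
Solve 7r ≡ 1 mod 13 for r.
Since 13 is prime, by Fermat 7^(-1) ≡ 7^{11} ≡ 2 mod 13. Verify: 7 × 2 = 14 ≡ 1 mod 13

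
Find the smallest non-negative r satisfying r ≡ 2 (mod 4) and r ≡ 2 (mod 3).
M = 4 × 3 = 12. M₁ = 3, y₁ ≡ 3 (mod 4). M₂ = 4, y₂ ≡ 1 (mod 3). r = 2×3×3 + 2×4×1 ≡ 2 (mod 12)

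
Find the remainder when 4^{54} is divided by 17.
By Fermat: 4^{16} ≡ 1 (mod 17). 54 = 3×16 + 6. So 4^{54} ≡ 4^{6} ≡ 16 (mod 17)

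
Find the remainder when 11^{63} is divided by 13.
By Fermat: 11^{12} ≡ 1 mod 13. 63 = 5×12 + 3. So 11^{63} ≡ 11^{3} ≡ 5 mod 13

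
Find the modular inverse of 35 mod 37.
Since 37 is prime, by Fermat 35^(-1) ≡ 35^{35} ≡ 18 (mod 37). Verify: 35 × 18 = 630 ≡ 1 (mod 37)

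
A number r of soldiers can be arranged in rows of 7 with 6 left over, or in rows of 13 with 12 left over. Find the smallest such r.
M = 7 × 13 = 91. M₁ = 13, y₁ ≡ 6 (mod 7). M₂ = 7, y₂ ≡ 2 (mod 13). r = 6×13×6 + 12×7×2 ≡ 90 (mod 91)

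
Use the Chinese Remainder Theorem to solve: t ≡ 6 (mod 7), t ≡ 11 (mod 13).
M = 7 × 13 = 91. M₁ = 13, y₁ ≡ 6 (mod 7). M₂ = 7, y₂ ≡ 2 (mod 13). t = 6×13×6 + 11×7×2 ≡ 76 (mod 91)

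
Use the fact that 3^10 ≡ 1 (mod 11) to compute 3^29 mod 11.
By Fermat: 3^{10} ≡ 1 (mod 11). 29 = 2×10 + 9. So 3^{29} ≡ 3^{9} ≡ 4 (mod 11)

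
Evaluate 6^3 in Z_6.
6^{3} = 216 ≡ 0 mod 6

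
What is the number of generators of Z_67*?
There are φ(67-1) = φ(66) = 20 primitive roots modulo 67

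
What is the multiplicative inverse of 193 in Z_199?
Since 199 is prime, by Fermat 193^(-1) ≡ 193^{197} ≡ 33 mod 199. Verify: 193 × 33 = 6369 ≡ 1 mod 199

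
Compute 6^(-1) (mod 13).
Since 13 is prime, by Fermat 6^(-1) ≡ 6^{11} ≡ 11 (mod 13). Verify: 6 × 11 = 66 ≡ 1 (mod 13)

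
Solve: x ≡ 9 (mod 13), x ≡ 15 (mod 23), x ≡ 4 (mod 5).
M = 13 × 23 × 5 = 1495. M₁ = 115, y₁ ≡ 6 (mod 13). M₂ = 65, y₂ ≡ 17 (mod 23). M₃ = 299, y₃ ≡ 4 (mod 5). x = 9×115×6 + 15×65×17 + 4×299×4 ≡ 659 (mod 1495)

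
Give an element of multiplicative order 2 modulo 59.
58 has order 2 mod 59 since 58^{2} ≡ 1 (mod 59) and no smaller power works.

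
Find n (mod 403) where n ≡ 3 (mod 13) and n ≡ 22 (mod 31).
M = 13 × 31 = 403. M₁ = 31, y₁ ≡ 8 (mod 13). M₂ = 13, y₂ ≡ 12 (mod 31). n = 3×31×8 + 22×13×12 ≡ 146 (mod 403)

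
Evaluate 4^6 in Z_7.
Using Fermat: 4^{6} ≡ 1 mod 7. 6 ≡ 0 mod 6. So 4^{6} ≡ 4^{0} ≡ 1 mod 7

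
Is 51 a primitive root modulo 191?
51^{95} ≡ 1 mod 191 and 95 < 190, so ord_191(51) = 95 ≠ 190 and 51 is not a primitive root.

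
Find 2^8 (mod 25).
By repeated squaring (mod 25): 2^{1}≡2, 2^{2}≡4, 2^{4}≡16, 2^{8}≡6. So 2^{8} ≡ 6 (mod 25)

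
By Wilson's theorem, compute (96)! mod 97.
By Wilson's theorem, (96)! ≡ -1 ≡ 96 mod 97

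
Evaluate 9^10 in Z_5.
Using Fermat: 9^{4} ≡ 1 (mod 5). 10 ≡ 2 (mod 4). So 9^{10} ≡ 9^{2} ≡ 1 (mod 5)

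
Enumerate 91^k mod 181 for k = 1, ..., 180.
91^1, 91^2, ..., 91^{180} mod 181: [91, 136, 68, 34, 17, 99, 140, 70, 35, 108, 54, 27, 104, 52, 26, 13, 97, 139, 160, 80, 40, 20, 10, 5, 93, 137, 159, 170, 85, 133, 157, 169, 175, 178, 89, 135, 158, 79, 130, 65, 123, 152, 76, 38, 19, 100, 50, 25, 103, 142, 71, 126, 63, 122, 61, 121, 151, 166, 83, 132, 66, 33, 107, 144, 72, 36, 18, 9, 95, 138, 69, 125, 153, 167, 174, 87, 134, 67, 124, 62, 31, 106, 53, 117, 149, 165, 173, 177, 179, 180, 90, 45, 113, 147, 164, 82, 41, 111, 146, 73, 127, 154, 77, 129, 155, 168, 84, 42, 21, 101, 141, 161, 171, 176, 88, 44, 22, 11, 96, 48, 24, 12, 6, 3, 92, 46, 23, 102, 51, 116, 58, 29, 105, 143, 162, 81, 131, 156, 78, 39, 110, 55, 118, 59, 120, 60, 30, 15, 98, 49, 115, 148, 74, 37, 109, 145, 163, 172, 86, 43, 112, 56, 28, 14, 7, 94, 47, 114, 57, 119, 150, 75, 128, 64, 32, 16, 8, 4, 2, 1]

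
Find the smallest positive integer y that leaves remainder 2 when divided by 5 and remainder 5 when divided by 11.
M = 5 × 11 = 55. M₁ = 11, y₁ ≡ 1 (mod 5). M₂ = 5, y₂ ≡ 9 (mod 11). y = 2×11×1 + 5×5×9 ≡ 27 (mod 55)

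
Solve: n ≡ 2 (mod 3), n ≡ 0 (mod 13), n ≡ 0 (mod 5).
M = 3 × 13 × 5 = 195. M₁ = 65, y₁ ≡ 2 (mod 3). M₂ = 15, y₂ ≡ 7 (mod 13). M₃ = 39, y₃ ≡ 4 (mod 5). n = 2×65×2 + 0×15×7 + 0×39×4 ≡ 65 (mod 195)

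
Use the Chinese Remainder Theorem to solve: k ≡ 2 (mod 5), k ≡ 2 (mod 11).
M = 5 × 11 = 55. M₁ = 11, y₁ ≡ 1 (mod 5). M₂ = 5, y₂ ≡ 9 (mod 11). k = 2×11×1 + 2×5×9 ≡ 2 (mod 55)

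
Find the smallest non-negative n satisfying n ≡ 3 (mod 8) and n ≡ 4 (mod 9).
M = 8 × 9 = 72. M₁ = 9, y₁ ≡ 1 (mod 8). M₂ = 8, y₂ ≡ 8 (mod 9). n = 3×9×1 + 4×8×8 ≡ 67 (mod 72)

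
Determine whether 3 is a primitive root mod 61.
3^{10} ≡ 1 (mod 61) and 10 < 60, so ord_61(3) = 10 ≠ 60 and 3 is not a primitive root.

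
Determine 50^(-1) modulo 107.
Since 107 is prime, by Fermat 50^(-1) ≡ 50^{105} ≡ 15 (mod 107). Verify: 50 × 15 = 750 ≡ 1 (mod 107)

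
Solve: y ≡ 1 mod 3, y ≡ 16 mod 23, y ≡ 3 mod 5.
M = 3 × 23 × 5 = 345. M₁ = 115, y₁ ≡ 1 mod 3. M₂ = 15, y₂ ≡ 20 mod 23. M₃ = 69, y₃ ≡ 4 mod 5. y = 1×115×1 + 16×15×20 + 3×69×4 ≡ 223 mod 345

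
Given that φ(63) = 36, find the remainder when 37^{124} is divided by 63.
By Euler: 37^{36} ≡ 1 mod 63 since gcd(37, 63) = 1. 124 = 3×36 + 16. So 37^{124} ≡ 37^{16} ≡ 37 mod 63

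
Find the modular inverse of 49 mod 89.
Since 89 is prime, by Fermat 49^(-1) ≡ 49^{87} ≡ 20 (mod 89). Verify: 49 × 20 = 980 ≡ 1 (mod 89)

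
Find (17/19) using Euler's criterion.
(17/19) = 17^{9} mod 19 = 1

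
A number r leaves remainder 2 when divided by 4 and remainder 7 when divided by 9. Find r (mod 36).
M = 4 × 9 = 36. M₁ = 9, y₁ ≡ 1 (mod 4). M₂ = 4, y₂ ≡ 7 (mod 9). r = 2×9×1 + 7×4×7 ≡ 34 (mod 36)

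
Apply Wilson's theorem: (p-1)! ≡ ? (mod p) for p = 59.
By Wilson's theorem, (58)! ≡ -1 ≡ 58 (mod 59)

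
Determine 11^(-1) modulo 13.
Since 13 is prime, by Fermat 11^(-1) ≡ 11^{11} ≡ 6 mod 13. Verify: 11 × 6 = 66 ≡ 1 mod 13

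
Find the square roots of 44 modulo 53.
The square roots of 44 mod 53 are 16 and 37. Verify: 16² = 256 ≡ 44 mod 53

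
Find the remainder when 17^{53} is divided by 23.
By Fermat: 17^{22} ≡ 1 (mod 23). 53 = 2×22 + 9. So 17^{53} ≡ 17^{9} ≡ 7 (mod 23)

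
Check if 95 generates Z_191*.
ord_191(95) divides 190. For each prime q|190: 95^{95}≡190, 95^{38}≡39, 95^{10}≡36, none ≡ 1. So 95 has order 190 and is a primitive root mod 191.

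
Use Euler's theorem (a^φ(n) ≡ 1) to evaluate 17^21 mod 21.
By Euler: 17^{12} ≡ 1 mod 21 since gcd(17, 21) = 1. 21 = 1×12 + 9. So 17^{21} ≡ 17^{9} ≡ 20 mod 21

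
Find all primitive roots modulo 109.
There are φ(108) = 36 primitive roots mod 109: {6, 10, 11, 13, 14, 18, 24, 30, 37, 39, 40, 42, 44, 47, 50, 51, 52, 53, 56, 57, 58, 59, 62, 65, 67, 69, 70, 72, 79, 85, 91, 95, 96, 98, 99, 103}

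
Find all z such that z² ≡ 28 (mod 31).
The square roots of 28 mod 31 are 20 and 11. Verify: 20² = 400 ≡ 28 (mod 31)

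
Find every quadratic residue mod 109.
QRs mod 109: {1, 3, 4, 5, 7, 9, 12, 15, 16, 20, 21, 22, 25, 26, 27, 28, 29, 31, 34, 35, 36, 38, 43, 45, 46, 48, 49, 60, 61, 63, 64, 66, 71, 73, 74, 75, 78, 80, 81, 82, 83, 84, 87, 88, 89, 93, 94, 97, 100, 102, 104, 105, 106, 108}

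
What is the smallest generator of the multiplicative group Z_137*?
g = 3. Powers: [3, 9, 27, 81, 106, 44, 132, 122, 92, ...] generates all 136 non-zero residues.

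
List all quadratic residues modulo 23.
Squares in Z_23*: {1, 2, 3, 4, 6, 8, 9, 12, 13, 16, 18}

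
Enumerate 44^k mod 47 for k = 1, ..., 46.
44^1, 44^2, ..., 44^{46} mod 47: [44, 9, 20, 34, 39, 24, 22, 28, 10, 17, 43, 12, 11, 14, 5, 32, 45, 6, 29, 7, 26, 16, 46, 3, 38, 27, 13, 8, 23, 25, 19, 37, 30, 4, 35, 36, 33, 42, 15, 2, 41, 18, 40, 21, 31, 1]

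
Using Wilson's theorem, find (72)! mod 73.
By Wilson's theorem, (72)! ≡ -1 ≡ 72 (mod 73)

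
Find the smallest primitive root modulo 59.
g = 2. For each prime q|58: 2^{29}≡58, 2^{2}≡4, none ≡ 1, so ord_59(2) = 58 and 2 is a primitive root.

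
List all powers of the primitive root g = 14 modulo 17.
14^1, 14^2, ..., 14^{16} mod 17: [14, 9, 7, 13, 12, 15, 6, 16, 3, 8, 10, 4, 5, 2, 11, 1]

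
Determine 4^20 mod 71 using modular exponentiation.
By repeated squaring mod 71: 4^{1}≡4, 4^{2}≡16, 4^{4}≡43, 4^{8}≡3, 4^{16}≡9. Then 4^{20} = 4^{16+4} ≡ 9 × 43 ≡ 32 mod 71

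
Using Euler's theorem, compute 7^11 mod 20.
By Euler: 7^{8} ≡ 1 mod 20 since gcd(7, 20) = 1. 11 = 1×8 + 3. So 7^{11} ≡ 7^{3} ≡ 3 mod 20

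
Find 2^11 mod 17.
By repeated squaring mod 17: 2^{1}≡2, 2^{2}≡4, 2^{4}≡16, 2^{8}≡1. Then 2^{11} = 2^{8+2+1} ≡ 1 × 4 × 2 ≡ 8 mod 17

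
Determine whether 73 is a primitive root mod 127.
73^{21} ≡ 1 (mod 127) and 21 < 126, so ord_127(73) = 21 ≠ 126 and 73 is not a primitive root.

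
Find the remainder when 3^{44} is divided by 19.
By Fermat: 3^{18} ≡ 1 (mod 19). 44 = 2×18 + 8. So 3^{44} ≡ 3^{8} ≡ 6 (mod 19)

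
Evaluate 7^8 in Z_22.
By repeated squaring (mod 22): 7^{1}≡7, 7^{2}≡5, 7^{4}≡3, 7^{8}≡9. So 7^{8} ≡ 9 (mod 22)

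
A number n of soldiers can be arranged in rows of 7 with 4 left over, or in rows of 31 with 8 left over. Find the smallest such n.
M = 7 × 31 = 217. M₁ = 31, y₁ ≡ 5 (mod 7). M₂ = 7, y₂ ≡ 9 (mod 31). n = 4×31×5 + 8×7×9 ≡ 39 (mod 217)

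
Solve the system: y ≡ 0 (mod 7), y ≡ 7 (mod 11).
M = 7 × 11 = 77. M₁ = 11, y₁ ≡ 2 (mod 7). M₂ = 7, y₂ ≡ 8 (mod 11). y = 0×11×2 + 7×7×8 ≡ 7 (mod 77)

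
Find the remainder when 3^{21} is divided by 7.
By Fermat: 3^{6} ≡ 1 mod 7. 21 = 3×6 + 3. So 3^{21} ≡ 3^{3} ≡ 6 mod 7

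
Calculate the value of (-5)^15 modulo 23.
By repeated squaring (mod 23): (-5)^{1}≡18, (-5)^{2}≡2, (-5)^{4}≡4, (-5)^{8}≡16. Then (-5)^{15} = (-5)^{8+4+2+1} ≡ 16 × 4 × 2 × 18 ≡ 4 (mod 23)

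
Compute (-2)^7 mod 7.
Using Fermat: (-2)^{6} ≡ 1 mod 7. 7 ≡ 1 mod 6. So (-2)^{7} ≡ (-2)^{1} ≡ 5 mod 7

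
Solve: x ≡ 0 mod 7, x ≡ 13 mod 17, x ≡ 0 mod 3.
M = 7 × 17 × 3 = 357. M₁ = 51, y₁ ≡ 4 mod 7. M₂ = 21, y₂ ≡ 13 mod 17. M₃ = 119, y₃ ≡ 2 mod 3. x = 0×51×4 + 13×21×13 + 0×119×2 ≡ 336 mod 357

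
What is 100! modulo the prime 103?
(102)! = (100)! × (101) × (102) ≡ -1 (mod 103). So (100)! ≡ -1 × [(102)(101)]^(-1) ≡ 51 (mod 103)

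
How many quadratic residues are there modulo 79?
The squaring map on Z_79* is 2-to-1, so there are (78)/2 = 39 QRs.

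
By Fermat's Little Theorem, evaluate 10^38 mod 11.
By Fermat: 10^{10} ≡ 1 mod 11. 38 = 3×10 + 8. So 10^{38} ≡ 10^{8} ≡ 1 mod 11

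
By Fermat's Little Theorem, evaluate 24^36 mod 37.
By Fermat's Little Theorem, 24^{36} ≡ 1 mod 37 since 37 is prime and gcd(24, 37) = 1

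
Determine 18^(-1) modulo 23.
Since 23 is prime, by Fermat 18^(-1) ≡ 18^{21} ≡ 9 (mod 23). Verify: 18 × 9 = 162 ≡ 1 (mod 23)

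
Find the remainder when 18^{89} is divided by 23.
By Fermat: 18^{22} ≡ 1 mod 23. 89 = 4×22 + 1. So 18^{89} ≡ 18^{1} ≡ 18 mod 23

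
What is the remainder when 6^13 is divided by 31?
By repeated squaring (mod 31): 6^{1}≡6, 6^{2}≡5, 6^{4}≡25, 6^{8}≡5. Then 6^{13} = 6^{8+4+1} ≡ 5 × 25 × 6 ≡ 6 (mod 31)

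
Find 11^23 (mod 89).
By repeated squaring (mod 89): 11^{1}≡11, 11^{2}≡32, 11^{4}≡45, 11^{8}≡67, 11^{16}≡39. Then 11^{23} = 11^{16+4+2+1} ≡ 39 × 45 × 32 × 11 ≡ 11 (mod 89)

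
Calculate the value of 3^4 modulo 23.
3^{4} = 81 ≡ 12 mod 23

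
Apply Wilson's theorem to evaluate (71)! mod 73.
(72)! = (71)! × (72) ≡ -1 (mod 73). So (71)! ≡ -1 × (72)^(-1) ≡ (-1)×(-1) = 1 (mod 73)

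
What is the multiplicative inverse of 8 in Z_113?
Since 113 is prime, by Fermat 8^(-1) ≡ 8^{111} ≡ 99 (mod 113). Verify: 8 × 99 = 792 ≡ 1 (mod 113)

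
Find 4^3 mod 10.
4^{3} = 64 ≡ 4 mod 10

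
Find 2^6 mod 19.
By repeated squaring mod 19: 2^{1}≡2, 2^{2}≡4, 2^{4}≡16. Then 2^{6} = 2^{4+2} ≡ 16 × 4 ≡ 7 mod 19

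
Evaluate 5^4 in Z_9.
5^{4} = 625 ≡ 4 mod 9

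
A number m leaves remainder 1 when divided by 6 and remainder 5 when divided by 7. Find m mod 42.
M = 6 × 7 = 42. M₁ = 7, y₁ ≡ 1 mod 6. M₂ = 6, y₂ ≡ 6 mod 7. m = 1×7×1 + 5×6×6 ≡ 19 mod 42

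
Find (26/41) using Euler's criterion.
(26/41) = 26^{20} mod 41 = -1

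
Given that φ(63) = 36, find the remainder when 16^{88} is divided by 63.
By Euler: 16^{36} ≡ 1 (mod 63) since gcd(16, 63) = 1. 88 = 2×36 + 16. So 16^{88} ≡ 16^{16} ≡ 16 (mod 63)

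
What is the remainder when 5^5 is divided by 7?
By repeated squaring mod 7: 5^{1}≡5, 5^{2}≡4, 5^{4}≡2. Then 5^{5} = 5^{4+1} ≡ 2 × 5 ≡ 3 mod 7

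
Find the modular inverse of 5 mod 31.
Since 31 is prime, by Fermat 5^(-1) ≡ 5^{29} ≡ 25 mod 31. Verify: 5 × 25 = 125 ≡ 1 mod 31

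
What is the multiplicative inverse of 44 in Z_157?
Since 157 is prime, by Fermat 44^(-1) ≡ 44^{155} ≡ 25 mod 157. Verify: 44 × 25 = 1100 ≡ 1 mod 157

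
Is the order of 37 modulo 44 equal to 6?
Powers of 37 mod 44: 37^1≡37, 37^2≡5, 37^3≡9, 37^4≡25, 37^5≡1. Already 37^5≡1, so the order is 5 < 6. No, the actual order is 5.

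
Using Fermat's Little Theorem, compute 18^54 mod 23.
By Fermat: 18^{22} ≡ 1 mod 23. 54 = 2×22 + 10. So 18^{54} ≡ 18^{10} ≡ 9 mod 23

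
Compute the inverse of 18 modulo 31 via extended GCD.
Extended GCD: 18(-12) + 31(7) = 1. So 18^(-1) ≡ -12 ≡ 19 (mod 31). Verify: 18 × 19 = 342 ≡ 1 (mod 31)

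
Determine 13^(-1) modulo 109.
Since 109 is prime, by Fermat 13^(-1) ≡ 13^{107} ≡ 42 (mod 109). Verify: 13 × 42 = 546 ≡ 1 (mod 109)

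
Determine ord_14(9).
Powers of 9 mod 14: 9^1≡9, 9^2≡11, 9^3≡1. So the order of 9 is 3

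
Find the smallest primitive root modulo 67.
g = 2. For each prime q|66: 2^{33}≡66, 2^{22}≡37, 2^{6}≡64, none ≡ 1, so ord_67(2) = 66 and 2 is a primitive root.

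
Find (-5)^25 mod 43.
By repeated squaring mod 43: (-5)^{1}≡38, (-5)^{2}≡25, (-5)^{4}≡23, (-5)^{8}≡13, (-5)^{16}≡40. Then (-5)^{25} = (-5)^{16+8+1} ≡ 40 × 13 × 38 ≡ 23 mod 43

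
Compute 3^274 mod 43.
Using Fermat: 3^{42} ≡ 1 (mod 43). 274 ≡ 22 (mod 42). So 3^{274} ≡ 3^{22} ≡ 40 (mod 43)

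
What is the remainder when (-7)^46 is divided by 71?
By repeated squaring (mod 71): (-7)^{1}≡64, (-7)^{2}≡49, (-7)^{4}≡58, (-7)^{8}≡27, (-7)^{16}≡19, (-7)^{32}≡6. Then (-7)^{46} = (-7)^{32+8+4+2} ≡ 6 × 27 × 58 × 49 ≡ 40 (mod 71)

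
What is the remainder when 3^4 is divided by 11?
3^{4} = 81 ≡ 4 mod 11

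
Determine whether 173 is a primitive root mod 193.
173^{64} ≡ 1 mod 193 and 64 < 192, so ord_193(173) = 64 ≠ 192 and 173 is not a primitive root.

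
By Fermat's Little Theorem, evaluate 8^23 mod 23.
By Fermat: 8^{22} ≡ 1 (mod 23). So 8^{23} = 8^{22} · 8^{1} ≡ 8^{1} ≡ 8 (mod 23)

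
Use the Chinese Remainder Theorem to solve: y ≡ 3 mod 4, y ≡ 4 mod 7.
M = 4 × 7 = 28. M₁ = 7, y₁ ≡ 3 mod 4. M₂ = 4, y₂ ≡ 2 mod 7. y = 3×7×3 + 4×4×2 ≡ 11 mod 28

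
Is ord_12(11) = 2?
Powers of 11 mod 12: 11^1≡11, 11^2≡1. First k with 11^k≡1 is k=2. Yes, ord_12(11) = 2.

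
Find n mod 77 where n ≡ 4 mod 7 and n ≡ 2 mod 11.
M = 7 × 11 = 77. M₁ = 11, y₁ ≡ 2 mod 7. M₂ = 7, y₂ ≡ 8 mod 11. n = 4×11×2 + 2×7×8 ≡ 46 mod 77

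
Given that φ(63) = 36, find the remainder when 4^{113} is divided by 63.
By Euler: 4^{36} ≡ 1 mod 63 since gcd(4, 63) = 1. 113 = 3×36 + 5. So 4^{113} ≡ 4^{5} ≡ 16 mod 63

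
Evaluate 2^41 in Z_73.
By repeated squaring (mod 73): 2^{1}≡2, 2^{2}≡4, 2^{4}≡16, 2^{8}≡37, 2^{16}≡55, 2^{32}≡32. Then 2^{41} = 2^{32+8+1} ≡ 32 × 37 × 2 ≡ 32 (mod 73)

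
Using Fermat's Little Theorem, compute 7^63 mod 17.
By Fermat: 7^{16} ≡ 1 mod 17. 63 = 3×16 + 15. So 7^{63} ≡ 7^{15} ≡ 5 mod 17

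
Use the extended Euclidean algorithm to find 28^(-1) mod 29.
Extended GCD: 28(-1) + 29(1) = 1. So 28^(-1) ≡ -1 ≡ 28 mod 29. Verify: 28 × 28 = 784 ≡ 1 mod 29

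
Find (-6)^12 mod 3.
By repeated squaring mod 3: (-6)^{1}≡0, (-6)^{2}≡0, (-6)^{4}≡0, (-6)^{8}≡0. Then (-6)^{12} = (-6)^{8+4} ≡ 0 × 0 ≡ 0 mod 3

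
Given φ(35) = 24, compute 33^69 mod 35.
By Euler: 33^{24} ≡ 1 mod 35 since gcd(33, 35) = 1. 69 = 2×24 + 21. So 33^{69} ≡ 33^{21} ≡ 13 mod 35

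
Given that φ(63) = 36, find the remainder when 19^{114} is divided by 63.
By Euler: 19^{36} ≡ 1 (mod 63) since gcd(19, 63) = 1. 114 = 3×36 + 6. So 19^{114} ≡ 19^{6} ≡ 1 (mod 63)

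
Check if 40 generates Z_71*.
40^{35} ≡ 1 mod 71 and 35 < 70, so ord_71(40) = 35 ≠ 70 and 40 is not a primitive root.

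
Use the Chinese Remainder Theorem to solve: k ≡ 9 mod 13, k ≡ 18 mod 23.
M = 13 × 23 = 299. M₁ = 23, y₁ ≡ 4 mod 13. M₂ = 13, y₂ ≡ 16 mod 23. k = 9×23×4 + 18×13×16 ≡ 87 mod 299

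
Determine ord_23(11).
Powers of 11 mod 23: 11^1≡11, 11^2≡6, 11^3≡20, 11^4≡13, 11^5≡5, 11^6≡9, 11^7≡7, 11^8≡8, 11^9≡19, 11^10≡2, 11^11≡22, 11^12≡12, 11^13≡17, 11^14≡3, 11^15≡10, 11^16≡18, 11^17≡14, 11^18≡16, 11^19≡15, 11^20≡4, 11^21≡21, 11^22≡1. Order = 22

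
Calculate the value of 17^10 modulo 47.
By repeated squaring (mod 47): 17^{1}≡17, 17^{2}≡7, 17^{4}≡2, 17^{8}≡4. Then 17^{10} = 17^{8+2} ≡ 4 × 7 ≡ 28 (mod 47)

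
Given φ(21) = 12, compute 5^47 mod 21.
By Euler: 5^{12} ≡ 1 (mod 21) since gcd(5, 21) = 1. 47 = 3×12 + 11. So 5^{47} ≡ 5^{11} ≡ 17 (mod 21)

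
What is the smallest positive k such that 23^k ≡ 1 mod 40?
Powers of 23 mod 40: 23^1≡23, 23^2≡9, 23^3≡7, 23^4≡1. So the order of 23 is 4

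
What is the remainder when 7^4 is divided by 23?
7^{4} = 2401 ≡ 9 (mod 23)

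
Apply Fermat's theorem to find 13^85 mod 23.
By Fermat: 13^{22} ≡ 1 mod 23. 85 = 3×22 + 19. So 13^{85} ≡ 13^{19} ≡ 2 mod 23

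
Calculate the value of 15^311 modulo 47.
Using Fermat: 15^{46} ≡ 1 (mod 47). 311 ≡ 35 (mod 46). So 15^{311} ≡ 15^{35} ≡ 19 (mod 47)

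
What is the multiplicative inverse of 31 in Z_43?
Since 43 is prime, by Fermat 31^(-1) ≡ 31^{41} ≡ 25 mod 43. Verify: 31 × 25 = 775 ≡ 1 mod 43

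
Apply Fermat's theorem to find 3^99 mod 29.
By Fermat: 3^{28} ≡ 1 mod 29. 99 = 3×28 + 15. So 3^{99} ≡ 3^{15} ≡ 26 mod 29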